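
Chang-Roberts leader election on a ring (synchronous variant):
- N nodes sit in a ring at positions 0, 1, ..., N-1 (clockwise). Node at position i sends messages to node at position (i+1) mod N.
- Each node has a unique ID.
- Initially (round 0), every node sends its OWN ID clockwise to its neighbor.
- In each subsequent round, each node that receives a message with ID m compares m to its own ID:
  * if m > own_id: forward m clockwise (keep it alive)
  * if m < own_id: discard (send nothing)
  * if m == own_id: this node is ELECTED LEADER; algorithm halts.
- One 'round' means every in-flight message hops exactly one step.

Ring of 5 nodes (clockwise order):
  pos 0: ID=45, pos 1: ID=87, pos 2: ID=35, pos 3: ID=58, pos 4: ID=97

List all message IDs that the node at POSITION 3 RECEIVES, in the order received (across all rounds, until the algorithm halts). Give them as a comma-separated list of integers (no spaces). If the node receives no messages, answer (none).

Answer: 35,87,97

Derivation:
Round 1: pos1(id87) recv 45: drop; pos2(id35) recv 87: fwd; pos3(id58) recv 35: drop; pos4(id97) recv 58: drop; pos0(id45) recv 97: fwd
Round 2: pos3(id58) recv 87: fwd; pos1(id87) recv 97: fwd
Round 3: pos4(id97) recv 87: drop; pos2(id35) recv 97: fwd
Round 4: pos3(id58) recv 97: fwd
Round 5: pos4(id97) recv 97: ELECTED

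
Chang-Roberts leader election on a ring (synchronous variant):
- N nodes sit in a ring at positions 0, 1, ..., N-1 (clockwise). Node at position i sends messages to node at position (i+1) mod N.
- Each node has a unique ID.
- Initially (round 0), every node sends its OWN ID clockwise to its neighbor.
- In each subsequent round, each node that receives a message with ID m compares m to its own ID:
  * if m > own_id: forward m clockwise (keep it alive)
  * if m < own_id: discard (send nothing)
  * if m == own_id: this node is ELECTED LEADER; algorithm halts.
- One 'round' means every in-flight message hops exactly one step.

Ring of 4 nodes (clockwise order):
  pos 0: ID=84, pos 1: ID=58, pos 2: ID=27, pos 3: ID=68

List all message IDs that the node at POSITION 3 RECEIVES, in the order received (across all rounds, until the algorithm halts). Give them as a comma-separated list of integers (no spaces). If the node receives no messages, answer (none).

Answer: 27,58,84

Derivation:
Round 1: pos1(id58) recv 84: fwd; pos2(id27) recv 58: fwd; pos3(id68) recv 27: drop; pos0(id84) recv 68: drop
Round 2: pos2(id27) recv 84: fwd; pos3(id68) recv 58: drop
Round 3: pos3(id68) recv 84: fwd
Round 4: pos0(id84) recv 84: ELECTED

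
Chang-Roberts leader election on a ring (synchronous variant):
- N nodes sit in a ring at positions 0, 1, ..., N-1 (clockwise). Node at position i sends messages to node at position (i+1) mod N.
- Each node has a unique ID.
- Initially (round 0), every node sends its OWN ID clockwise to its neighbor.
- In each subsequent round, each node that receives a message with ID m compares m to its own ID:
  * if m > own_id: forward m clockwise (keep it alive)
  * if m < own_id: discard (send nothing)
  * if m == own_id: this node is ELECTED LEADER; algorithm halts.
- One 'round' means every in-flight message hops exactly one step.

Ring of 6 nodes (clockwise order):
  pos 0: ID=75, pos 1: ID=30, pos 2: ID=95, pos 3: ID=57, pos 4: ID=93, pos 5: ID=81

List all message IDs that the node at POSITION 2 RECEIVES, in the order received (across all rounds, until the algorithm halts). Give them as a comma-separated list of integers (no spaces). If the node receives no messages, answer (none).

Answer: 30,75,81,93,95

Derivation:
Round 1: pos1(id30) recv 75: fwd; pos2(id95) recv 30: drop; pos3(id57) recv 95: fwd; pos4(id93) recv 57: drop; pos5(id81) recv 93: fwd; pos0(id75) recv 81: fwd
Round 2: pos2(id95) recv 75: drop; pos4(id93) recv 95: fwd; pos0(id75) recv 93: fwd; pos1(id30) recv 81: fwd
Round 3: pos5(id81) recv 95: fwd; pos1(id30) recv 93: fwd; pos2(id95) recv 81: drop
Round 4: pos0(id75) recv 95: fwd; pos2(id95) recv 93: drop
Round 5: pos1(id30) recv 95: fwd
Round 6: pos2(id95) recv 95: ELECTED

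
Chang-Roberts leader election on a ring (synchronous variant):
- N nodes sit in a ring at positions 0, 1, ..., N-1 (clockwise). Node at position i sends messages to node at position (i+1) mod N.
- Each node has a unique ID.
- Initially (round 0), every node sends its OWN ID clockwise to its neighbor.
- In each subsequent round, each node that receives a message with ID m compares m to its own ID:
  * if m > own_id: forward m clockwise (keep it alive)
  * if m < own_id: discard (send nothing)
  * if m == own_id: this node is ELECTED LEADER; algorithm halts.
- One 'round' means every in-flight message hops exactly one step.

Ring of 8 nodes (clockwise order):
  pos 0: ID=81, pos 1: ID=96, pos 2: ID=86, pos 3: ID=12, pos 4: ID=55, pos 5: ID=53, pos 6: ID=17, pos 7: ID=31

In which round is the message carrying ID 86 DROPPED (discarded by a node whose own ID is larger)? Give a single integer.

Round 1: pos1(id96) recv 81: drop; pos2(id86) recv 96: fwd; pos3(id12) recv 86: fwd; pos4(id55) recv 12: drop; pos5(id53) recv 55: fwd; pos6(id17) recv 53: fwd; pos7(id31) recv 17: drop; pos0(id81) recv 31: drop
Round 2: pos3(id12) recv 96: fwd; pos4(id55) recv 86: fwd; pos6(id17) recv 55: fwd; pos7(id31) recv 53: fwd
Round 3: pos4(id55) recv 96: fwd; pos5(id53) recv 86: fwd; pos7(id31) recv 55: fwd; pos0(id81) recv 53: drop
Round 4: pos5(id53) recv 96: fwd; pos6(id17) recv 86: fwd; pos0(id81) recv 55: drop
Round 5: pos6(id17) recv 96: fwd; pos7(id31) recv 86: fwd
Round 6: pos7(id31) recv 96: fwd; pos0(id81) recv 86: fwd
Round 7: pos0(id81) recv 96: fwd; pos1(id96) recv 86: drop
Round 8: pos1(id96) recv 96: ELECTED
Message ID 86 originates at pos 2; dropped at pos 1 in round 7

Answer: 7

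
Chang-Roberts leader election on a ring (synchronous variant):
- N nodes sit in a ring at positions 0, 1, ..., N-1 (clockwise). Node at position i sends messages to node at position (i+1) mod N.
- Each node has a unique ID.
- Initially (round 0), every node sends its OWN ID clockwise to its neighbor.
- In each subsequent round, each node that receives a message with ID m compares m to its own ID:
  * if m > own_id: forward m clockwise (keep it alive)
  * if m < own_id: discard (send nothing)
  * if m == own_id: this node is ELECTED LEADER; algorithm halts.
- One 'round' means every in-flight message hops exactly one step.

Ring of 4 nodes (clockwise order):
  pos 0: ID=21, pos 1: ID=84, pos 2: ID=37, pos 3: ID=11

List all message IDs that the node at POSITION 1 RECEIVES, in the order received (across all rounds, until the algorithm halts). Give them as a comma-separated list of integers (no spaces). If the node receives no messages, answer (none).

Answer: 21,37,84

Derivation:
Round 1: pos1(id84) recv 21: drop; pos2(id37) recv 84: fwd; pos3(id11) recv 37: fwd; pos0(id21) recv 11: drop
Round 2: pos3(id11) recv 84: fwd; pos0(id21) recv 37: fwd
Round 3: pos0(id21) recv 84: fwd; pos1(id84) recv 37: drop
Round 4: pos1(id84) recv 84: ELECTED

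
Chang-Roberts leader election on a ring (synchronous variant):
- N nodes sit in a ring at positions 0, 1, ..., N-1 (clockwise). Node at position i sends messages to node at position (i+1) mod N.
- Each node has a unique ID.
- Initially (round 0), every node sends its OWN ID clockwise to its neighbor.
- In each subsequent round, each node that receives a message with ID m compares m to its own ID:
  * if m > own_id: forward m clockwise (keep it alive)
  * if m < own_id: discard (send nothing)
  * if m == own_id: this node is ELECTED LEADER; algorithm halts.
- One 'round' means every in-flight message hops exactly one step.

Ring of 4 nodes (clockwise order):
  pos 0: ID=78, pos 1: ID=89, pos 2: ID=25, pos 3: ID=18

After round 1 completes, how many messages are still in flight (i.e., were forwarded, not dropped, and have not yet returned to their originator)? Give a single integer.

Round 1: pos1(id89) recv 78: drop; pos2(id25) recv 89: fwd; pos3(id18) recv 25: fwd; pos0(id78) recv 18: drop
After round 1: 2 messages still in flight

Answer: 2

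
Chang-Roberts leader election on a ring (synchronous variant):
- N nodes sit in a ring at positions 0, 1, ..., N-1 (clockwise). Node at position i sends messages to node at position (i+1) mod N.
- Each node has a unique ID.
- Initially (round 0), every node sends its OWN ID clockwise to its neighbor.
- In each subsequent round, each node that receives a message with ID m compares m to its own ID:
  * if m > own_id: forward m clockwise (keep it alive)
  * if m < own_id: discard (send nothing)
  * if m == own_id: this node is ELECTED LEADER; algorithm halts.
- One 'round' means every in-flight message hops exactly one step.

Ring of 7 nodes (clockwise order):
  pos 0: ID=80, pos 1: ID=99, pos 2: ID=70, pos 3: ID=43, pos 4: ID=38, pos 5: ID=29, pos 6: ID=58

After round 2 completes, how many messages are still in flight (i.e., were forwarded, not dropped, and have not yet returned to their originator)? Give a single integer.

Answer: 3

Derivation:
Round 1: pos1(id99) recv 80: drop; pos2(id70) recv 99: fwd; pos3(id43) recv 70: fwd; pos4(id38) recv 43: fwd; pos5(id29) recv 38: fwd; pos6(id58) recv 29: drop; pos0(id80) recv 58: drop
Round 2: pos3(id43) recv 99: fwd; pos4(id38) recv 70: fwd; pos5(id29) recv 43: fwd; pos6(id58) recv 38: drop
After round 2: 3 messages still in flight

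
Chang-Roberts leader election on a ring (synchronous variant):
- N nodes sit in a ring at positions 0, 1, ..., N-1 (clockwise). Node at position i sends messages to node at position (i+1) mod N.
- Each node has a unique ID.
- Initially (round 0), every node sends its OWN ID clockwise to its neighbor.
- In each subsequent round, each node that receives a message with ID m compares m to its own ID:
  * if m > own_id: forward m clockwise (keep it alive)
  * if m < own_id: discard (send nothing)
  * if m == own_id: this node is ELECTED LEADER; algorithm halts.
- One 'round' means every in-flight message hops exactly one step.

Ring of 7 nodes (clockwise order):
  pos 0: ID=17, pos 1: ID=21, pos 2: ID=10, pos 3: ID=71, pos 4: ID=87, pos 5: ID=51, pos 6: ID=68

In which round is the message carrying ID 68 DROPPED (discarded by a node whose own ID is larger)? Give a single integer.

Answer: 4

Derivation:
Round 1: pos1(id21) recv 17: drop; pos2(id10) recv 21: fwd; pos3(id71) recv 10: drop; pos4(id87) recv 71: drop; pos5(id51) recv 87: fwd; pos6(id68) recv 51: drop; pos0(id17) recv 68: fwd
Round 2: pos3(id71) recv 21: drop; pos6(id68) recv 87: fwd; pos1(id21) recv 68: fwd
Round 3: pos0(id17) recv 87: fwd; pos2(id10) recv 68: fwd
Round 4: pos1(id21) recv 87: fwd; pos3(id71) recv 68: drop
Round 5: pos2(id10) recv 87: fwd
Round 6: pos3(id71) recv 87: fwd
Round 7: pos4(id87) recv 87: ELECTED
Message ID 68 originates at pos 6; dropped at pos 3 in round 4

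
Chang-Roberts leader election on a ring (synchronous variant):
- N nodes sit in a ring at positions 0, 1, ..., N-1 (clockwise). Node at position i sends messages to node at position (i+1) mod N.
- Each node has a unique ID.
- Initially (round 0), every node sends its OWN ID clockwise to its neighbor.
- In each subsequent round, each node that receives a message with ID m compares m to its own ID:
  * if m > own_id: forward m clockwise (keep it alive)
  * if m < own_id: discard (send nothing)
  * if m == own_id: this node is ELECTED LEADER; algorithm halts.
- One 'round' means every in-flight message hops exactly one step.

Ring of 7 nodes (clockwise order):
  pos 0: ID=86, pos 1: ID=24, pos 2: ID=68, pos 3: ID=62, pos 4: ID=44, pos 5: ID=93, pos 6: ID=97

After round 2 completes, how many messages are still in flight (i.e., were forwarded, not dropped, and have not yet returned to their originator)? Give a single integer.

Answer: 3

Derivation:
Round 1: pos1(id24) recv 86: fwd; pos2(id68) recv 24: drop; pos3(id62) recv 68: fwd; pos4(id44) recv 62: fwd; pos5(id93) recv 44: drop; pos6(id97) recv 93: drop; pos0(id86) recv 97: fwd
Round 2: pos2(id68) recv 86: fwd; pos4(id44) recv 68: fwd; pos5(id93) recv 62: drop; pos1(id24) recv 97: fwd
After round 2: 3 messages still in flight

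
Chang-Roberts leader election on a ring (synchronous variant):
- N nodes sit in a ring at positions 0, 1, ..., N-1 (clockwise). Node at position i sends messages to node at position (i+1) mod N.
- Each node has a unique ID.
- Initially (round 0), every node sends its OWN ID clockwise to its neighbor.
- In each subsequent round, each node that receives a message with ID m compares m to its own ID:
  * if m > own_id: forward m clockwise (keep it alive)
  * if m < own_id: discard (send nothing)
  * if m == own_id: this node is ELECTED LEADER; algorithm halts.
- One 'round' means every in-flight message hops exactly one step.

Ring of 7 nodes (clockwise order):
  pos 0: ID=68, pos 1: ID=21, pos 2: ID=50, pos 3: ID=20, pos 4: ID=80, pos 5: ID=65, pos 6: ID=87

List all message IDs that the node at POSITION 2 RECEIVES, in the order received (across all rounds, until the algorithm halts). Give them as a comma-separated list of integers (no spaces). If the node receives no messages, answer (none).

Round 1: pos1(id21) recv 68: fwd; pos2(id50) recv 21: drop; pos3(id20) recv 50: fwd; pos4(id80) recv 20: drop; pos5(id65) recv 80: fwd; pos6(id87) recv 65: drop; pos0(id68) recv 87: fwd
Round 2: pos2(id50) recv 68: fwd; pos4(id80) recv 50: drop; pos6(id87) recv 80: drop; pos1(id21) recv 87: fwd
Round 3: pos3(id20) recv 68: fwd; pos2(id50) recv 87: fwd
Round 4: pos4(id80) recv 68: drop; pos3(id20) recv 87: fwd
Round 5: pos4(id80) recv 87: fwd
Round 6: pos5(id65) recv 87: fwd
Round 7: pos6(id87) recv 87: ELECTED

Answer: 21,68,87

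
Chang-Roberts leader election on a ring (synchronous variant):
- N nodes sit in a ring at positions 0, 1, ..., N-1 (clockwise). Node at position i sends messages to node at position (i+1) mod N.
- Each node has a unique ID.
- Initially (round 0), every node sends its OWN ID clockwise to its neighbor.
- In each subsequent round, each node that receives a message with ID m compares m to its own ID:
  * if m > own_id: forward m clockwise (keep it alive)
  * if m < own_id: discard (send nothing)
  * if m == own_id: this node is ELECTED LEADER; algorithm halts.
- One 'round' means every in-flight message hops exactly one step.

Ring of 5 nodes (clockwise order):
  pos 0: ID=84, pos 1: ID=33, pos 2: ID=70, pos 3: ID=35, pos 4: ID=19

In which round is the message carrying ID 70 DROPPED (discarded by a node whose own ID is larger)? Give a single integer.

Answer: 3

Derivation:
Round 1: pos1(id33) recv 84: fwd; pos2(id70) recv 33: drop; pos3(id35) recv 70: fwd; pos4(id19) recv 35: fwd; pos0(id84) recv 19: drop
Round 2: pos2(id70) recv 84: fwd; pos4(id19) recv 70: fwd; pos0(id84) recv 35: drop
Round 3: pos3(id35) recv 84: fwd; pos0(id84) recv 70: drop
Round 4: pos4(id19) recv 84: fwd
Round 5: pos0(id84) recv 84: ELECTED
Message ID 70 originates at pos 2; dropped at pos 0 in round 3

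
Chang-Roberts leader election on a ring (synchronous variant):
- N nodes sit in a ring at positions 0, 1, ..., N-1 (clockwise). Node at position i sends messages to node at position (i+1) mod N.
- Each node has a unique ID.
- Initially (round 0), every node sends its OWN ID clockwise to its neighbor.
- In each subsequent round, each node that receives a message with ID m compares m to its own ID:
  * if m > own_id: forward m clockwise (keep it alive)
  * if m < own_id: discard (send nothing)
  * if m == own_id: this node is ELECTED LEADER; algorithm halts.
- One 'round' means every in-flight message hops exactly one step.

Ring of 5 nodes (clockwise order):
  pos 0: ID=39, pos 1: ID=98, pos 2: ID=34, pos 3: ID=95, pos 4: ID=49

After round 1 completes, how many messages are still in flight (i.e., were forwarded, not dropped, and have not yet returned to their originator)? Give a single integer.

Round 1: pos1(id98) recv 39: drop; pos2(id34) recv 98: fwd; pos3(id95) recv 34: drop; pos4(id49) recv 95: fwd; pos0(id39) recv 49: fwd
After round 1: 3 messages still in flight

Answer: 3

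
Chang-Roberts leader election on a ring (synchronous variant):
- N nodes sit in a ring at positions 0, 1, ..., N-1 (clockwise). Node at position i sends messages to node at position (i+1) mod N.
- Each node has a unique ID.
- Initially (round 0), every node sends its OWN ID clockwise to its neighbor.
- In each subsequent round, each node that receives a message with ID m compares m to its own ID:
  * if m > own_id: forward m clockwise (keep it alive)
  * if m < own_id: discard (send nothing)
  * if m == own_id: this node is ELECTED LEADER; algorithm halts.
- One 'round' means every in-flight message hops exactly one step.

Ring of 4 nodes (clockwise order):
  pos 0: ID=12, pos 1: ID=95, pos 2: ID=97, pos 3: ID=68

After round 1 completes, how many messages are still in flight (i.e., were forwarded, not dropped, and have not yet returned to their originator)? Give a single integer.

Answer: 2

Derivation:
Round 1: pos1(id95) recv 12: drop; pos2(id97) recv 95: drop; pos3(id68) recv 97: fwd; pos0(id12) recv 68: fwd
After round 1: 2 messages still in flight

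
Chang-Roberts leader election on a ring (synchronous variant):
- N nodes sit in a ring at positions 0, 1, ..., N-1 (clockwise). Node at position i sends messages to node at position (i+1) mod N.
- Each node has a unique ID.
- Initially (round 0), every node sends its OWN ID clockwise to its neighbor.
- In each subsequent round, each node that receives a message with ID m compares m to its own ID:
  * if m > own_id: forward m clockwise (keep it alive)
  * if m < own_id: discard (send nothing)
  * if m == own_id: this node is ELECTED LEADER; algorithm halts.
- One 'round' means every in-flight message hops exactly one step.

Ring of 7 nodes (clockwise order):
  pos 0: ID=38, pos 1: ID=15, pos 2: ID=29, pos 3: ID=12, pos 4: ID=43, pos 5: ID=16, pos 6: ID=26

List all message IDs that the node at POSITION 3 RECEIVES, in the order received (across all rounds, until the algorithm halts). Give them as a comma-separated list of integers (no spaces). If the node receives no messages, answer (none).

Answer: 29,38,43

Derivation:
Round 1: pos1(id15) recv 38: fwd; pos2(id29) recv 15: drop; pos3(id12) recv 29: fwd; pos4(id43) recv 12: drop; pos5(id16) recv 43: fwd; pos6(id26) recv 16: drop; pos0(id38) recv 26: drop
Round 2: pos2(id29) recv 38: fwd; pos4(id43) recv 29: drop; pos6(id26) recv 43: fwd
Round 3: pos3(id12) recv 38: fwd; pos0(id38) recv 43: fwd
Round 4: pos4(id43) recv 38: drop; pos1(id15) recv 43: fwd
Round 5: pos2(id29) recv 43: fwd
Round 6: pos3(id12) recv 43: fwd
Round 7: pos4(id43) recv 43: ELECTED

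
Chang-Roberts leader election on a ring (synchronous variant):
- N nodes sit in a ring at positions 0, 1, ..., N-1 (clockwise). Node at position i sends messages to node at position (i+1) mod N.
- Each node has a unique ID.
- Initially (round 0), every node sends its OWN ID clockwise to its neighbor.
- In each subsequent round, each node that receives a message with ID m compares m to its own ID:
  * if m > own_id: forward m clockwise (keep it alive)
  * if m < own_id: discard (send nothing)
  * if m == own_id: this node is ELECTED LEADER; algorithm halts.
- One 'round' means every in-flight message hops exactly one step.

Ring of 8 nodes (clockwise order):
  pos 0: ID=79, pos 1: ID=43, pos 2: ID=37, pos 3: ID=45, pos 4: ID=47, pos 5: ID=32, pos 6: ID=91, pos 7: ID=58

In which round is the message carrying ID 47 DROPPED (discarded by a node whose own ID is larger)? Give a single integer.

Round 1: pos1(id43) recv 79: fwd; pos2(id37) recv 43: fwd; pos3(id45) recv 37: drop; pos4(id47) recv 45: drop; pos5(id32) recv 47: fwd; pos6(id91) recv 32: drop; pos7(id58) recv 91: fwd; pos0(id79) recv 58: drop
Round 2: pos2(id37) recv 79: fwd; pos3(id45) recv 43: drop; pos6(id91) recv 47: drop; pos0(id79) recv 91: fwd
Round 3: pos3(id45) recv 79: fwd; pos1(id43) recv 91: fwd
Round 4: pos4(id47) recv 79: fwd; pos2(id37) recv 91: fwd
Round 5: pos5(id32) recv 79: fwd; pos3(id45) recv 91: fwd
Round 6: pos6(id91) recv 79: drop; pos4(id47) recv 91: fwd
Round 7: pos5(id32) recv 91: fwd
Round 8: pos6(id91) recv 91: ELECTED
Message ID 47 originates at pos 4; dropped at pos 6 in round 2

Answer: 2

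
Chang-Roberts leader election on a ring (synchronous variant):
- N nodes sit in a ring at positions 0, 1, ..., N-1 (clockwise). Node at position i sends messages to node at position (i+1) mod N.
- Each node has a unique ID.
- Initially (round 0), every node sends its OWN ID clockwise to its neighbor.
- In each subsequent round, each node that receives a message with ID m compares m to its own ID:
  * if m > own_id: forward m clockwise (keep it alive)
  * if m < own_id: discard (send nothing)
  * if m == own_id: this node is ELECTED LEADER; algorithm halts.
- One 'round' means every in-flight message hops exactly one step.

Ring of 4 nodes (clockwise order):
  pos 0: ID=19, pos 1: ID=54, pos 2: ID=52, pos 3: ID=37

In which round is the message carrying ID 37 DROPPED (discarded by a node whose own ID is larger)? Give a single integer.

Answer: 2

Derivation:
Round 1: pos1(id54) recv 19: drop; pos2(id52) recv 54: fwd; pos3(id37) recv 52: fwd; pos0(id19) recv 37: fwd
Round 2: pos3(id37) recv 54: fwd; pos0(id19) recv 52: fwd; pos1(id54) recv 37: drop
Round 3: pos0(id19) recv 54: fwd; pos1(id54) recv 52: drop
Round 4: pos1(id54) recv 54: ELECTED
Message ID 37 originates at pos 3; dropped at pos 1 in round 2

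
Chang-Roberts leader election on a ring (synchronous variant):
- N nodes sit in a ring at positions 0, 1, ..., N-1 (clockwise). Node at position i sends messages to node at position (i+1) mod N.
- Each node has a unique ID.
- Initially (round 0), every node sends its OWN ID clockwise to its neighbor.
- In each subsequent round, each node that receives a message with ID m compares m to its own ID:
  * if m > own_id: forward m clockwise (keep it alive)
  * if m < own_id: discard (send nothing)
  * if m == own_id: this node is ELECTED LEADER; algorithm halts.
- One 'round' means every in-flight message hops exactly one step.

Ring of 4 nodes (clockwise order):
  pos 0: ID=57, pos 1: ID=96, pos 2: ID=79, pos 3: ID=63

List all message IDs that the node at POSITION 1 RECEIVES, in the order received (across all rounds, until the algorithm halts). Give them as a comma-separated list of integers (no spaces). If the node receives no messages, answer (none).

Answer: 57,63,79,96

Derivation:
Round 1: pos1(id96) recv 57: drop; pos2(id79) recv 96: fwd; pos3(id63) recv 79: fwd; pos0(id57) recv 63: fwd
Round 2: pos3(id63) recv 96: fwd; pos0(id57) recv 79: fwd; pos1(id96) recv 63: drop
Round 3: pos0(id57) recv 96: fwd; pos1(id96) recv 79: drop
Round 4: pos1(id96) recv 96: ELECTED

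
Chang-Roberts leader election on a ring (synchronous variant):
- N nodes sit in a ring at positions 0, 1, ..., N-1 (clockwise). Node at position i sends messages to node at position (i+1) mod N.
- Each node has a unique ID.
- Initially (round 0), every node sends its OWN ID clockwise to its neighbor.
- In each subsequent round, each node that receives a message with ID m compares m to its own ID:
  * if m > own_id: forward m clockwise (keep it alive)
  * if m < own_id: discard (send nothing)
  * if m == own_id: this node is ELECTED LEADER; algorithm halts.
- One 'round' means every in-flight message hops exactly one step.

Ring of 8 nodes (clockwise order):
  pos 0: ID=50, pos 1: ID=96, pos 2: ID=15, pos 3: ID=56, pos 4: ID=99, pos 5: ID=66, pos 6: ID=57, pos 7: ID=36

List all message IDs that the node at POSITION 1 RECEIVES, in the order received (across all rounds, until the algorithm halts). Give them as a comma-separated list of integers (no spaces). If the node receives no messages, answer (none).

Round 1: pos1(id96) recv 50: drop; pos2(id15) recv 96: fwd; pos3(id56) recv 15: drop; pos4(id99) recv 56: drop; pos5(id66) recv 99: fwd; pos6(id57) recv 66: fwd; pos7(id36) recv 57: fwd; pos0(id50) recv 36: drop
Round 2: pos3(id56) recv 96: fwd; pos6(id57) recv 99: fwd; pos7(id36) recv 66: fwd; pos0(id50) recv 57: fwd
Round 3: pos4(id99) recv 96: drop; pos7(id36) recv 99: fwd; pos0(id50) recv 66: fwd; pos1(id96) recv 57: drop
Round 4: pos0(id50) recv 99: fwd; pos1(id96) recv 66: drop
Round 5: pos1(id96) recv 99: fwd
Round 6: pos2(id15) recv 99: fwd
Round 7: pos3(id56) recv 99: fwd
Round 8: pos4(id99) recv 99: ELECTED

Answer: 50,57,66,99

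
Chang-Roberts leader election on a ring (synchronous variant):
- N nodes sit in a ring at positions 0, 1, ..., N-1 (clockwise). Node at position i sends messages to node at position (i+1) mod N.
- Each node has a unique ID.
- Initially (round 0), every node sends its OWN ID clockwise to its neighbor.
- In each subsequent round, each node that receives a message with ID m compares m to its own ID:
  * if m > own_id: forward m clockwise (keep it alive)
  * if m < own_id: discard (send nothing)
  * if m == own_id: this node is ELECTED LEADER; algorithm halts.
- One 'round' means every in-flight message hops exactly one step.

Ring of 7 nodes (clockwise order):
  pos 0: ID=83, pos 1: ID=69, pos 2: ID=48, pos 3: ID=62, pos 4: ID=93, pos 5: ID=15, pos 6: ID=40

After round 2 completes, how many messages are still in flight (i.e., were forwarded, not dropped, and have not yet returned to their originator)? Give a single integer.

Answer: 3

Derivation:
Round 1: pos1(id69) recv 83: fwd; pos2(id48) recv 69: fwd; pos3(id62) recv 48: drop; pos4(id93) recv 62: drop; pos5(id15) recv 93: fwd; pos6(id40) recv 15: drop; pos0(id83) recv 40: drop
Round 2: pos2(id48) recv 83: fwd; pos3(id62) recv 69: fwd; pos6(id40) recv 93: fwd
After round 2: 3 messages still in flight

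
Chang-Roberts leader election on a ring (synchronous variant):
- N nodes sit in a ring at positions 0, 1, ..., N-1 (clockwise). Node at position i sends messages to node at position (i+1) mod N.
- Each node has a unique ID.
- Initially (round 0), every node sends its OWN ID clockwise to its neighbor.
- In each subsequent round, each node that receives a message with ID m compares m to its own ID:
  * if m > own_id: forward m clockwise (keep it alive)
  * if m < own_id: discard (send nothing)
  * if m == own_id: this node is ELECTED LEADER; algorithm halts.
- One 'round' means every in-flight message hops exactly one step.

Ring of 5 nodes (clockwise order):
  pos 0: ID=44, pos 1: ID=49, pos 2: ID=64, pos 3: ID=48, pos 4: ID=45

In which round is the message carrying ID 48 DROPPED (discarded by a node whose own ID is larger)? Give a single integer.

Round 1: pos1(id49) recv 44: drop; pos2(id64) recv 49: drop; pos3(id48) recv 64: fwd; pos4(id45) recv 48: fwd; pos0(id44) recv 45: fwd
Round 2: pos4(id45) recv 64: fwd; pos0(id44) recv 48: fwd; pos1(id49) recv 45: drop
Round 3: pos0(id44) recv 64: fwd; pos1(id49) recv 48: drop
Round 4: pos1(id49) recv 64: fwd
Round 5: pos2(id64) recv 64: ELECTED
Message ID 48 originates at pos 3; dropped at pos 1 in round 3

Answer: 3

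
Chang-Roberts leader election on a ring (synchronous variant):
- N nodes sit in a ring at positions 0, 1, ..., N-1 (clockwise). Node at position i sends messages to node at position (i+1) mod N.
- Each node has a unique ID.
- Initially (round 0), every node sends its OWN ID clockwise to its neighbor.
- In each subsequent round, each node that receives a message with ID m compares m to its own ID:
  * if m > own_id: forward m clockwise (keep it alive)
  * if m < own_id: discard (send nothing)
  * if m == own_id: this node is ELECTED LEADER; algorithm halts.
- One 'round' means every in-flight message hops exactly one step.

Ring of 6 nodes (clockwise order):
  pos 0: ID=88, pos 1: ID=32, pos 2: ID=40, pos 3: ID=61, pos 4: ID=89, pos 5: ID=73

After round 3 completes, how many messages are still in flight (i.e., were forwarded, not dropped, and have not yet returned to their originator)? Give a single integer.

Round 1: pos1(id32) recv 88: fwd; pos2(id40) recv 32: drop; pos3(id61) recv 40: drop; pos4(id89) recv 61: drop; pos5(id73) recv 89: fwd; pos0(id88) recv 73: drop
Round 2: pos2(id40) recv 88: fwd; pos0(id88) recv 89: fwd
Round 3: pos3(id61) recv 88: fwd; pos1(id32) recv 89: fwd
After round 3: 2 messages still in flight

Answer: 2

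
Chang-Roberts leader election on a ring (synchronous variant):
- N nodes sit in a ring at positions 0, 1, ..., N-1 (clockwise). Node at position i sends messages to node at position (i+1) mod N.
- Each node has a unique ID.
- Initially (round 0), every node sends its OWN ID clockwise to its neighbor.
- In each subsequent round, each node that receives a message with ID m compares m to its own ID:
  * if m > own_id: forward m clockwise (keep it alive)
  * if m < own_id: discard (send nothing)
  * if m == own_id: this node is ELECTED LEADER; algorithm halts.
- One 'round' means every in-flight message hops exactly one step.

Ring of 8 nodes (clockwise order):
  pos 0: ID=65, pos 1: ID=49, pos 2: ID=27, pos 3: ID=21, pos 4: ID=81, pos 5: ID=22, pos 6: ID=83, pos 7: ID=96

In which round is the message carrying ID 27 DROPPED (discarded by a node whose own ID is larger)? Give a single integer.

Answer: 2

Derivation:
Round 1: pos1(id49) recv 65: fwd; pos2(id27) recv 49: fwd; pos3(id21) recv 27: fwd; pos4(id81) recv 21: drop; pos5(id22) recv 81: fwd; pos6(id83) recv 22: drop; pos7(id96) recv 83: drop; pos0(id65) recv 96: fwd
Round 2: pos2(id27) recv 65: fwd; pos3(id21) recv 49: fwd; pos4(id81) recv 27: drop; pos6(id83) recv 81: drop; pos1(id49) recv 96: fwd
Round 3: pos3(id21) recv 65: fwd; pos4(id81) recv 49: drop; pos2(id27) recv 96: fwd
Round 4: pos4(id81) recv 65: drop; pos3(id21) recv 96: fwd
Round 5: pos4(id81) recv 96: fwd
Round 6: pos5(id22) recv 96: fwd
Round 7: pos6(id83) recv 96: fwd
Round 8: pos7(id96) recv 96: ELECTED
Message ID 27 originates at pos 2; dropped at pos 4 in round 2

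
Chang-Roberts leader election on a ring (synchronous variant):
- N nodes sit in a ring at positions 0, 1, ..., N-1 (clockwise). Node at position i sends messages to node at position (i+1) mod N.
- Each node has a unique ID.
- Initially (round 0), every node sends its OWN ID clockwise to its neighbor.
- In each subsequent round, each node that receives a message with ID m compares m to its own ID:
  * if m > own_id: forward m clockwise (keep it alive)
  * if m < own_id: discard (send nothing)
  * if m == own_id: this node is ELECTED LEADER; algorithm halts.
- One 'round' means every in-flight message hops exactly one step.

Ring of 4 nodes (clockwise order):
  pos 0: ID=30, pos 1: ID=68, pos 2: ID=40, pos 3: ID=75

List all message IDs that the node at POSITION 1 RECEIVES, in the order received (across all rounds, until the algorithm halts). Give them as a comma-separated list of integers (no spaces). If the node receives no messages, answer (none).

Answer: 30,75

Derivation:
Round 1: pos1(id68) recv 30: drop; pos2(id40) recv 68: fwd; pos3(id75) recv 40: drop; pos0(id30) recv 75: fwd
Round 2: pos3(id75) recv 68: drop; pos1(id68) recv 75: fwd
Round 3: pos2(id40) recv 75: fwd
Round 4: pos3(id75) recv 75: ELECTED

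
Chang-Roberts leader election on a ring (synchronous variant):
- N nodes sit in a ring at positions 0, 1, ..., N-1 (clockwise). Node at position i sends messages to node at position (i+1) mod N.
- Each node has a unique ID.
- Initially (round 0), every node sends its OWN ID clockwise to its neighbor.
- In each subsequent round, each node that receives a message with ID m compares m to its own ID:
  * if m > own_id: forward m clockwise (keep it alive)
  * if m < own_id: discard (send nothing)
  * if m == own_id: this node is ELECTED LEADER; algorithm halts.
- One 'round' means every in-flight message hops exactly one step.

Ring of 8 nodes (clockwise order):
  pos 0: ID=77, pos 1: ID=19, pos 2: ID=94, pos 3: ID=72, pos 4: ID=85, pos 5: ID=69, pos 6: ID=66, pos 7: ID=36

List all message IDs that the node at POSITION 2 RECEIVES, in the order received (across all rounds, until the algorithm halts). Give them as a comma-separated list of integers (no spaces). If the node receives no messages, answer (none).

Round 1: pos1(id19) recv 77: fwd; pos2(id94) recv 19: drop; pos3(id72) recv 94: fwd; pos4(id85) recv 72: drop; pos5(id69) recv 85: fwd; pos6(id66) recv 69: fwd; pos7(id36) recv 66: fwd; pos0(id77) recv 36: drop
Round 2: pos2(id94) recv 77: drop; pos4(id85) recv 94: fwd; pos6(id66) recv 85: fwd; pos7(id36) recv 69: fwd; pos0(id77) recv 66: drop
Round 3: pos5(id69) recv 94: fwd; pos7(id36) recv 85: fwd; pos0(id77) recv 69: drop
Round 4: pos6(id66) recv 94: fwd; pos0(id77) recv 85: fwd
Round 5: pos7(id36) recv 94: fwd; pos1(id19) recv 85: fwd
Round 6: pos0(id77) recv 94: fwd; pos2(id94) recv 85: drop
Round 7: pos1(id19) recv 94: fwd
Round 8: pos2(id94) recv 94: ELECTED

Answer: 19,77,85,94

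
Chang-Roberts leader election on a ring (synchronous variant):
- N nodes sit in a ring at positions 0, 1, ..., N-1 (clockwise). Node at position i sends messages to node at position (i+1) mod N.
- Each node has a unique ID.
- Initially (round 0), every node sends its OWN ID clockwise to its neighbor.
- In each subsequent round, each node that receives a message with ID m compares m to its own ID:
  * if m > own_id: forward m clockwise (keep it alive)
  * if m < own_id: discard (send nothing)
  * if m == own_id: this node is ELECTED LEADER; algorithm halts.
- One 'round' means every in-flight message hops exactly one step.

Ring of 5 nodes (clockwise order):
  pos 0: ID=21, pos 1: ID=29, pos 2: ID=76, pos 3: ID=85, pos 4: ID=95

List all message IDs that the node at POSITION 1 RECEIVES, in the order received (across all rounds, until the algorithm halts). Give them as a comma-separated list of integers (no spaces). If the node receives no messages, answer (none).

Round 1: pos1(id29) recv 21: drop; pos2(id76) recv 29: drop; pos3(id85) recv 76: drop; pos4(id95) recv 85: drop; pos0(id21) recv 95: fwd
Round 2: pos1(id29) recv 95: fwd
Round 3: pos2(id76) recv 95: fwd
Round 4: pos3(id85) recv 95: fwd
Round 5: pos4(id95) recv 95: ELECTED

Answer: 21,95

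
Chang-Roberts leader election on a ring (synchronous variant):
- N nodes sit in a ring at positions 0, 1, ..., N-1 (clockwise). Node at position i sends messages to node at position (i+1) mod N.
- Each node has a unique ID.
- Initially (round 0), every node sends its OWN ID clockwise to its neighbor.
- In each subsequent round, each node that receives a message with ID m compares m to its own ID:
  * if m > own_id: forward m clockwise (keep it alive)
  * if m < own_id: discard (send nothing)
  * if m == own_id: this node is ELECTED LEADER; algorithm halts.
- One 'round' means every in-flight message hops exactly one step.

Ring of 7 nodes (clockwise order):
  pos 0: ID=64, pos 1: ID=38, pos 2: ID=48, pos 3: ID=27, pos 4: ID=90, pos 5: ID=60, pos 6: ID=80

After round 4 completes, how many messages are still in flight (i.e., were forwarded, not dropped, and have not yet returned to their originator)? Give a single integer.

Round 1: pos1(id38) recv 64: fwd; pos2(id48) recv 38: drop; pos3(id27) recv 48: fwd; pos4(id90) recv 27: drop; pos5(id60) recv 90: fwd; pos6(id80) recv 60: drop; pos0(id64) recv 80: fwd
Round 2: pos2(id48) recv 64: fwd; pos4(id90) recv 48: drop; pos6(id80) recv 90: fwd; pos1(id38) recv 80: fwd
Round 3: pos3(id27) recv 64: fwd; pos0(id64) recv 90: fwd; pos2(id48) recv 80: fwd
Round 4: pos4(id90) recv 64: drop; pos1(id38) recv 90: fwd; pos3(id27) recv 80: fwd
After round 4: 2 messages still in flight

Answer: 2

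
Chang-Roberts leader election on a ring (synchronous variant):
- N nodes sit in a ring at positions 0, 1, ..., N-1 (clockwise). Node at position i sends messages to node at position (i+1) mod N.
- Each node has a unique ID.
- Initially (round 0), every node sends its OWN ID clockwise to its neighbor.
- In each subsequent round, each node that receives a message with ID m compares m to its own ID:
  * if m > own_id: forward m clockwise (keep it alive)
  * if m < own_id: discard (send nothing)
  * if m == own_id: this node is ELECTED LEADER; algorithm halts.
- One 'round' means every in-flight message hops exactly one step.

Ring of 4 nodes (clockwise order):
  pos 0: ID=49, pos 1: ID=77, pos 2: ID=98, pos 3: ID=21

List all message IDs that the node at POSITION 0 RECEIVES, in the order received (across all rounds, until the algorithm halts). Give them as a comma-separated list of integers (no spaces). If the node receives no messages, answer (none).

Answer: 21,98

Derivation:
Round 1: pos1(id77) recv 49: drop; pos2(id98) recv 77: drop; pos3(id21) recv 98: fwd; pos0(id49) recv 21: drop
Round 2: pos0(id49) recv 98: fwd
Round 3: pos1(id77) recv 98: fwd
Round 4: pos2(id98) recv 98: ELECTED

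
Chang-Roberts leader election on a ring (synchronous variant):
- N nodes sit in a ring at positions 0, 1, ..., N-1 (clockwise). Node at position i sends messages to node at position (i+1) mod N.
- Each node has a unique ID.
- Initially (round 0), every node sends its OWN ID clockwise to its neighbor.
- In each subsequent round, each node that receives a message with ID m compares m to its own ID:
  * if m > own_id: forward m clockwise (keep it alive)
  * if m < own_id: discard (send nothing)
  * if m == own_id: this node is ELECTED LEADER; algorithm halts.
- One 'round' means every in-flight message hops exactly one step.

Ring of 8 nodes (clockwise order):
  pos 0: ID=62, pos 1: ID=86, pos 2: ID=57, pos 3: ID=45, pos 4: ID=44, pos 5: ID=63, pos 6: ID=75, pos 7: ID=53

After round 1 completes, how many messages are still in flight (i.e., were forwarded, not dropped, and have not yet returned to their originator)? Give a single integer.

Round 1: pos1(id86) recv 62: drop; pos2(id57) recv 86: fwd; pos3(id45) recv 57: fwd; pos4(id44) recv 45: fwd; pos5(id63) recv 44: drop; pos6(id75) recv 63: drop; pos7(id53) recv 75: fwd; pos0(id62) recv 53: drop
After round 1: 4 messages still in flight

Answer: 4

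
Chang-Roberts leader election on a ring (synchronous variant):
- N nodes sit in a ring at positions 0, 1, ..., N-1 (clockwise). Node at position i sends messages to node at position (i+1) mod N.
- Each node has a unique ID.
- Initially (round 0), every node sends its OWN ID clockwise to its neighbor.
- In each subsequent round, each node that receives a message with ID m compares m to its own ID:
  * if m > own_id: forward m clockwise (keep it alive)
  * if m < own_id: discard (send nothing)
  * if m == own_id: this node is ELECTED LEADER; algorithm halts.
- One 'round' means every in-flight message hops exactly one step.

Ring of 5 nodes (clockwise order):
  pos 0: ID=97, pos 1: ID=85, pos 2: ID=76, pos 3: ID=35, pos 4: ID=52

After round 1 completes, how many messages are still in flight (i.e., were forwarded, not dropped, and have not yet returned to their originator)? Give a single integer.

Answer: 3

Derivation:
Round 1: pos1(id85) recv 97: fwd; pos2(id76) recv 85: fwd; pos3(id35) recv 76: fwd; pos4(id52) recv 35: drop; pos0(id97) recv 52: drop
After round 1: 3 messages still in flight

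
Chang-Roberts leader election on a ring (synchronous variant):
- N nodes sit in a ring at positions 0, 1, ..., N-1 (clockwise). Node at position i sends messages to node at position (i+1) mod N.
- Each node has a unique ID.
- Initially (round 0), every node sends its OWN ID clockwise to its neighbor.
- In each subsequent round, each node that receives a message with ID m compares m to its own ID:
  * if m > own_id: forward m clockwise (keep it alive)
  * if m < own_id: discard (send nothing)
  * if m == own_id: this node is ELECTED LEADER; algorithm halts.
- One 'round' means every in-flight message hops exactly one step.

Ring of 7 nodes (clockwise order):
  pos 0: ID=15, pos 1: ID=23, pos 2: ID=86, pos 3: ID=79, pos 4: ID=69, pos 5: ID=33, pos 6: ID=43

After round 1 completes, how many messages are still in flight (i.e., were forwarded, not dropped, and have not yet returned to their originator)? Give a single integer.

Round 1: pos1(id23) recv 15: drop; pos2(id86) recv 23: drop; pos3(id79) recv 86: fwd; pos4(id69) recv 79: fwd; pos5(id33) recv 69: fwd; pos6(id43) recv 33: drop; pos0(id15) recv 43: fwd
After round 1: 4 messages still in flight

Answer: 4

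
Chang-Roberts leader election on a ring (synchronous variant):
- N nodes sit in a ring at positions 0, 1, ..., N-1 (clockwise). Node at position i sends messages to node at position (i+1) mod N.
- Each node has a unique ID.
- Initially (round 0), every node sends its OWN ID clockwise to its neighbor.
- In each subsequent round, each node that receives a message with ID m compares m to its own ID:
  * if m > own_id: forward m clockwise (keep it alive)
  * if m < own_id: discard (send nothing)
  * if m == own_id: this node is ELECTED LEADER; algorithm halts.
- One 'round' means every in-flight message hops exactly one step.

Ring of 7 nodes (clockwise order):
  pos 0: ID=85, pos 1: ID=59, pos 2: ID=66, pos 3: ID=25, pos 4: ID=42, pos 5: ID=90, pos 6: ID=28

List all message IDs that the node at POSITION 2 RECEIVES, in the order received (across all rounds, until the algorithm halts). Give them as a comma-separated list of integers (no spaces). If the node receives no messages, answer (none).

Answer: 59,85,90

Derivation:
Round 1: pos1(id59) recv 85: fwd; pos2(id66) recv 59: drop; pos3(id25) recv 66: fwd; pos4(id42) recv 25: drop; pos5(id90) recv 42: drop; pos6(id28) recv 90: fwd; pos0(id85) recv 28: drop
Round 2: pos2(id66) recv 85: fwd; pos4(id42) recv 66: fwd; pos0(id85) recv 90: fwd
Round 3: pos3(id25) recv 85: fwd; pos5(id90) recv 66: drop; pos1(id59) recv 90: fwd
Round 4: pos4(id42) recv 85: fwd; pos2(id66) recv 90: fwd
Round 5: pos5(id90) recv 85: drop; pos3(id25) recv 90: fwd
Round 6: pos4(id42) recv 90: fwd
Round 7: pos5(id90) recv 90: ELECTED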